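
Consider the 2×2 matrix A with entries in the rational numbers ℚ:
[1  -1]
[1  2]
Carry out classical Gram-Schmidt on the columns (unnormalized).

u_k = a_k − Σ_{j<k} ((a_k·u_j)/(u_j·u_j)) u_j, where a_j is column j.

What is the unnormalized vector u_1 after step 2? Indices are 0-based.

u_1 = (-3/2, 3/2)

Step 1: u_0 = a_0 = (1, 1).
Step 2: u_1 = a_1 − (1/2)·u_0 = (-3/2, 3/2).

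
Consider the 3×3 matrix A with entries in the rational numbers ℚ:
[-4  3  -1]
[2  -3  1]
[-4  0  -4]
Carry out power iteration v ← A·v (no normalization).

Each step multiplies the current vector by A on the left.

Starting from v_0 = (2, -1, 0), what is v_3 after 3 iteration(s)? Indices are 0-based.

v_0 = (2, -1, 0).
v_1 = A·v_0 = (-11, 7, -8).
v_2 = A·v_1 = (73, -51, 76).
v_3 = A·v_2 = (-521, 375, -596).

v_3 = (-521, 375, -596)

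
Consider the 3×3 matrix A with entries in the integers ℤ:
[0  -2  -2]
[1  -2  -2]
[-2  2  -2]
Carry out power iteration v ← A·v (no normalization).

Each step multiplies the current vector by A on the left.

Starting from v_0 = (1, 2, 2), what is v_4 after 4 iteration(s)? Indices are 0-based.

v_4 = (84, 52, 92)

v_0 = (1, 2, 2).
v_1 = A·v_0 = (-8, -7, -2).
v_2 = A·v_1 = (18, 10, 6).
v_3 = A·v_2 = (-32, -14, -28).
v_4 = A·v_3 = (84, 52, 92).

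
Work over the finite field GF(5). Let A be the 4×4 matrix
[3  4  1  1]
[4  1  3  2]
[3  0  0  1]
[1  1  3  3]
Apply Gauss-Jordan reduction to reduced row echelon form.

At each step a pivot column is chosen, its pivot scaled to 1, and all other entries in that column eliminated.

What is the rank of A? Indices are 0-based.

step 1: normalize row 0 (÷3) = (1, 3, 2, 2)
  row 1: subtract 4×row0 = (0, 4, 0, 4)
  row 2: subtract 3×row0 = (0, 1, 4, 0)
  row 3: subtract 1×row0 = (0, 3, 1, 1)
step 2: normalize row 1 (÷4) = (0, 1, 0, 1)
  row 0: subtract 3×row1 = (1, 0, 2, 4)
  row 2: subtract 1×row1 = (0, 0, 4, 4)
  row 3: subtract 3×row1 = (0, 0, 1, 3)
step 3: normalize row 2 (÷4) = (0, 0, 1, 1)
  row 0: subtract 2×row2 = (1, 0, 0, 2)
  row 3: subtract 1×row2 = (0, 0, 0, 2)
step 4: normalize row 3 (÷2) = (0, 0, 0, 1)
  row 0: subtract 2×row3 = (1, 0, 0, 0)
  row 1: subtract 1×row3 = (0, 1, 0, 0)
  row 2: subtract 1×row3 = (0, 0, 1, 0)

rank = 4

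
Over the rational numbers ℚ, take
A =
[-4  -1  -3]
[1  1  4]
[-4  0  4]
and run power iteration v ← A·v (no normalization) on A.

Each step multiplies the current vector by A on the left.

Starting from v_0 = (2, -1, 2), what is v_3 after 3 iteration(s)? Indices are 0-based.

v_3 = (-324, 247, 36)

v_0 = (2, -1, 2).
v_1 = A·v_0 = (-13, 9, 0).
v_2 = A·v_1 = (43, -4, 52).
v_3 = A·v_2 = (-324, 247, 36).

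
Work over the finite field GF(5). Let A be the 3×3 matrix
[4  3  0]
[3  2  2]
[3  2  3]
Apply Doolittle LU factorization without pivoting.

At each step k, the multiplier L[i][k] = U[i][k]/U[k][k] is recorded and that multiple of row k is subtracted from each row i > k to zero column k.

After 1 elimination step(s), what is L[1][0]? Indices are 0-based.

[col 0] pivot 4
  R1 -= 2*R0 → (0, 1, 2)  (L[1][0] := 2)
  R2 -= 2*R0 → (0, 1, 3)  (L[2][0] := 2)

L[1][0] = 2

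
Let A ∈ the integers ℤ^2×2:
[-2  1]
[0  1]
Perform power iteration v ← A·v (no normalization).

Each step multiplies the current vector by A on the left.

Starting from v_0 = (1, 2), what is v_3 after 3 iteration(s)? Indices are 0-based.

v_3 = (-2, 2)

v_0 = (1, 2).
v_1 = A·v_0 = (0, 2).
v_2 = A·v_1 = (2, 2).
v_3 = A·v_2 = (-2, 2).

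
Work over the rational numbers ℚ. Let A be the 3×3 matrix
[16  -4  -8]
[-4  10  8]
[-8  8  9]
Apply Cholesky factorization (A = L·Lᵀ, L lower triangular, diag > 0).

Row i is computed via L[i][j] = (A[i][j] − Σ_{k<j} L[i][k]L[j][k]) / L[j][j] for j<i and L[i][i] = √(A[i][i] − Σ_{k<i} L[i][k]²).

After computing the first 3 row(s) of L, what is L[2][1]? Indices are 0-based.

Step 1: L[0][0] = √(16) = 4.
  L[1][0] = (-4) / L[0][0] = -1.
Step 2: L[1][1] = √(9) = 3.
  L[2][0] = (-8) / L[0][0] = -2.
  L[2][1] = (6) / L[1][1] = 2.
Step 3: L[2][2] = √(1) = 1.

L[2][1] = 2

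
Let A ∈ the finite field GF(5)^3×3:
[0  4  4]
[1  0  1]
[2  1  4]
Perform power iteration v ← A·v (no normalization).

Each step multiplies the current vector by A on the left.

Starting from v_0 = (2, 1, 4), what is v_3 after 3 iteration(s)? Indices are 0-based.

v_3 = (4, 3, 2)

v_0 = (2, 1, 4).
v_1 = A·v_0 = (0, 1, 1).
v_2 = A·v_1 = (3, 1, 0).
v_3 = A·v_2 = (4, 3, 2).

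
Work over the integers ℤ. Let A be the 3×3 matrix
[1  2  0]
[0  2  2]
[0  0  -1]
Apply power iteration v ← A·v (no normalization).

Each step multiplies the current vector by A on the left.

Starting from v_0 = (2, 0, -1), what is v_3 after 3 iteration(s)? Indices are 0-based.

v_3 = (-6, -6, 1)

v_0 = (2, 0, -1).
v_1 = A·v_0 = (2, -2, 1).
v_2 = A·v_1 = (-2, -2, -1).
v_3 = A·v_2 = (-6, -6, 1).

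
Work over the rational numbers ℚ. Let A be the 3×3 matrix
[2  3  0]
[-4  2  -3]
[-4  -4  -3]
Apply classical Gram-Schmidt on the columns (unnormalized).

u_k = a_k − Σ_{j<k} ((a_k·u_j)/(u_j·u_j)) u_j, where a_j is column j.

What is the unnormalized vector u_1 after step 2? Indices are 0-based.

u_1 = (20/9, 32/9, -22/9)

Step 1: u_0 = a_0 = (2, -4, -4).
Step 2: u_1 = a_1 − (7/18)·u_0 = (20/9, 32/9, -22/9).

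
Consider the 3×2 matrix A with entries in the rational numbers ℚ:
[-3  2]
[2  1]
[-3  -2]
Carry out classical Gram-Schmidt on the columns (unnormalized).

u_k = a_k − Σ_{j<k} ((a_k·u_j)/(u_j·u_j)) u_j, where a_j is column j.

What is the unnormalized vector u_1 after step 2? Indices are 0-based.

Step 1: u_0 = a_0 = (-3, 2, -3).
Step 2: u_1 = a_1 − (1/11)·u_0 = (25/11, 9/11, -19/11).

u_1 = (25/11, 9/11, -19/11)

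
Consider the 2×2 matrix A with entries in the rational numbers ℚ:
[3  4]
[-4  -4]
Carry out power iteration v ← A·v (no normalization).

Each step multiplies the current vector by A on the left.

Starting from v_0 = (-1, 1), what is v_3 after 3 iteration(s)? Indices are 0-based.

v_0 = (-1, 1).
v_1 = A·v_0 = (1, 0).
v_2 = A·v_1 = (3, -4).
v_3 = A·v_2 = (-7, 4).

v_3 = (-7, 4)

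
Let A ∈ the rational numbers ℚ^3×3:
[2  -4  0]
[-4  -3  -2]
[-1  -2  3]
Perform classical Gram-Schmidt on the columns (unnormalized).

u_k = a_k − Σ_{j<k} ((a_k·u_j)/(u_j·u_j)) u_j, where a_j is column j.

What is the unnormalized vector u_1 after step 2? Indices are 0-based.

u_1 = (-32/7, -13/7, -12/7)

Step 1: u_0 = a_0 = (2, -4, -1).
Step 2: u_1 = a_1 − (2/7)·u_0 = (-32/7, -13/7, -12/7).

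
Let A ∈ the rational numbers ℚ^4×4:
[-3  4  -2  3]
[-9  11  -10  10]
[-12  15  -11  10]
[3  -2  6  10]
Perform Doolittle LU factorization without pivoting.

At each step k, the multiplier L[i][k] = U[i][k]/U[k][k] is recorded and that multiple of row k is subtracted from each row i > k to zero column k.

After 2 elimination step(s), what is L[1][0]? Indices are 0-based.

L[1][0] = 3

[col 0] pivot -3
  R1 -= 3*R0 → (0, -1, -4, 1)  (L[1][0] := 3)
  R2 -= 4*R0 → (0, -1, -3, -2)  (L[2][0] := 4)
  R3 -= -1*R0 → (0, 2, 4, 13)  (L[3][0] := -1)
[col 1] pivot -1
  R2 -= 1*R1 → (0, 0, 1, -3)  (L[2][1] := 1)
  R3 -= -2*R1 → (0, 0, -4, 15)  (L[3][1] := -2)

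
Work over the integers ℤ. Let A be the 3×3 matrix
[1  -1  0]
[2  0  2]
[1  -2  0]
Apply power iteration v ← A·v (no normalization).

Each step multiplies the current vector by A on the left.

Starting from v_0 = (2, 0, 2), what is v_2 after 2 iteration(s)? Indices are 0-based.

v_0 = (2, 0, 2).
v_1 = A·v_0 = (2, 8, 2).
v_2 = A·v_1 = (-6, 8, -14).

v_2 = (-6, 8, -14)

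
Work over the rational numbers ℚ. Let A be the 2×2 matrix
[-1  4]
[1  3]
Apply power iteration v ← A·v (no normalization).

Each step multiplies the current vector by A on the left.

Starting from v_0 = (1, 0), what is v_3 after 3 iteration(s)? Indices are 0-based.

v_3 = (3, 11)

v_0 = (1, 0).
v_1 = A·v_0 = (-1, 1).
v_2 = A·v_1 = (5, 2).
v_3 = A·v_2 = (3, 11).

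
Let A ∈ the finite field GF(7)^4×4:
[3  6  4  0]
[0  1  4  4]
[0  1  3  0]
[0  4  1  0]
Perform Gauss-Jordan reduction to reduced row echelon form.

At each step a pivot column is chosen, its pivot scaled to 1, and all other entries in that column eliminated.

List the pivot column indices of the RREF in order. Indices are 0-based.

pivot columns: 0, 1, 2, 3

pivot(0,0)=3: scale R0 → (1, 2, 6, 0)
pivot(1,1)=1: scale R1 → (0, 1, 4, 4)
  clear (0,1): R0 −= (2)R1 → (1, 0, 5, 6)
  clear (2,1): R2 −= (1)R1 → (0, 0, 6, 3)
  clear (3,1): R3 −= (4)R1 → (0, 0, 6, 5)
pivot(2,2)=6: scale R2 → (0, 0, 1, 4)
  clear (0,2): R0 −= (5)R2 → (1, 0, 0, 0)
  clear (1,2): R1 −= (4)R2 → (0, 1, 0, 2)
  clear (3,2): R3 −= (6)R2 → (0, 0, 0, 2)
pivot(3,3)=2: scale R3 → (0, 0, 0, 1)
  clear (1,3): R1 −= (2)R3 → (0, 1, 0, 0)
  clear (2,3): R2 −= (4)R3 → (0, 0, 1, 0)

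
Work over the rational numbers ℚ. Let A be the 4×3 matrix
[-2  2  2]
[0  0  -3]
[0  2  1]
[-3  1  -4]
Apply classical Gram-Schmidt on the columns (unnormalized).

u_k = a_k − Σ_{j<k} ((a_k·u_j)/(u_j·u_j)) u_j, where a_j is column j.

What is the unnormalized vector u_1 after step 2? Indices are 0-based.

Step 1: u_0 = a_0 = (-2, 0, 0, -3).
Step 2: u_1 = a_1 − (-7/13)·u_0 = (12/13, 0, 2, -8/13).

u_1 = (12/13, 0, 2, -8/13)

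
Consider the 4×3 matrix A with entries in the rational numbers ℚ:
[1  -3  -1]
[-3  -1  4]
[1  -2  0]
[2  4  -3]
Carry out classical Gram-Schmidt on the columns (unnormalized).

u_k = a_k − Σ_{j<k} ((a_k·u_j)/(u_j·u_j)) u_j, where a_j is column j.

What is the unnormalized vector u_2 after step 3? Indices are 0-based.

Step 1: u_0 = a_0 = (1, -3, 1, 2).
Step 2: u_1 = a_1 − (2/5)·u_0 = (-17/5, 1/5, -12/5, 16/5).
Step 3: u_2 = a_2 − (-19/15)·u_0 − (-9/46)·u_1 = (-55/138, 11/46, 55/69, 11/69).

u_2 = (-55/138, 11/46, 55/69, 11/69)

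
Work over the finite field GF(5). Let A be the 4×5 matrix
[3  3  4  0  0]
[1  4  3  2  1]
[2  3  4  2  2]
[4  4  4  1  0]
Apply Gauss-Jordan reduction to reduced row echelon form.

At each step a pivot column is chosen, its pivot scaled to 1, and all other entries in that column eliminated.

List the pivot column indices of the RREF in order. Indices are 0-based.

pivot columns: 0, 1, 2, 3

pivot(0,0)=3: scale R0 → (1, 1, 3, 0, 0)
  clear (1,0): R1 −= (1)R0 → (0, 3, 0, 2, 1)
  clear (2,0): R2 −= (2)R0 → (0, 1, 3, 2, 2)
  clear (3,0): R3 −= (4)R0 → (0, 0, 2, 1, 0)
pivot(1,1)=3: scale R1 → (0, 1, 0, 4, 2)
  clear (0,1): R0 −= (1)R1 → (1, 0, 3, 1, 3)
  clear (2,1): R2 −= (1)R1 → (0, 0, 3, 3, 0)
pivot(2,2)=3: scale R2 → (0, 0, 1, 1, 0)
  clear (0,2): R0 −= (3)R2 → (1, 0, 0, 3, 3)
  clear (3,2): R3 −= (2)R2 → (0, 0, 0, 4, 0)
pivot(3,3)=4: scale R3 → (0, 0, 0, 1, 0)
  clear (0,3): R0 −= (3)R3 → (1, 0, 0, 0, 3)
  clear (1,3): R1 −= (4)R3 → (0, 1, 0, 0, 2)
  clear (2,3): R2 −= (1)R3 → (0, 0, 1, 0, 0)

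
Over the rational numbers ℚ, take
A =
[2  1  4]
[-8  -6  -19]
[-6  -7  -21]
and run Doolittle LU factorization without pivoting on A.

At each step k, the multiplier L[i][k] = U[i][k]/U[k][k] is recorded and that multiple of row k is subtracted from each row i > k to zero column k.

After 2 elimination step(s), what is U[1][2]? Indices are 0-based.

U[1][2] = -3

[col 0] pivot 2
  R1 -= -4*R0 → (0, -2, -3)  (L[1][0] := -4)
  R2 -= -3*R0 → (0, -4, -9)  (L[2][0] := -3)
[col 1] pivot -2
  R2 -= 2*R1 → (0, 0, -3)  (L[2][1] := 2)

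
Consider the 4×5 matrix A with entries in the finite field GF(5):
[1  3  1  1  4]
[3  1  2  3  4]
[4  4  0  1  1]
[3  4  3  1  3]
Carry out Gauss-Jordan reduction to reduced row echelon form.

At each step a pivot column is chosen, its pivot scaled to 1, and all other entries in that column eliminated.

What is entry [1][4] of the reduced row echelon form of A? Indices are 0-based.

[1] R0 /= 1  ⇒  (1, 3, 1, 1, 4)
     R1 -= 3·R0  ⇒  (0, 2, 4, 0, 2)
     R2 -= 4·R0  ⇒  (0, 2, 1, 2, 0)
     R3 -= 3·R0  ⇒  (0, 0, 0, 3, 1)
[2] R1 /= 2  ⇒  (0, 1, 2, 0, 1)
     R0 -= 3·R1  ⇒  (1, 0, 0, 1, 1)
     R2 -= 2·R1  ⇒  (0, 0, 2, 2, 3)
[3] R2 /= 2  ⇒  (0, 0, 1, 1, 4)
     R1 -= 2·R2  ⇒  (0, 1, 0, 3, 3)
[4] R3 /= 3  ⇒  (0, 0, 0, 1, 2)
     R0 -= 1·R3  ⇒  (1, 0, 0, 0, 4)
     R1 -= 3·R3  ⇒  (0, 1, 0, 0, 2)
     R2 -= 1·R3  ⇒  (0, 0, 1, 0, 2)

M[1][4] = 2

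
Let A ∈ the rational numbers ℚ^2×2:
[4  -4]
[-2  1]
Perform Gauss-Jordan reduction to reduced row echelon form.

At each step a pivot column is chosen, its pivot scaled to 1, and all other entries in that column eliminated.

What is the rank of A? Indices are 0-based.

rank = 2

step 1: normalize row 0 (÷4) = (1, -1)
  row 1: subtract -2×row0 = (0, -1)
step 2: normalize row 1 (÷-1) = (0, 1)
  row 0: subtract -1×row1 = (1, 0)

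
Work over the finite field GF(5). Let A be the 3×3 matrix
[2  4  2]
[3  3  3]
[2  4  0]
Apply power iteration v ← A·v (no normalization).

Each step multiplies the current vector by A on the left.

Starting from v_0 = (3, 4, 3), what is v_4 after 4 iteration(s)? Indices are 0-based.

v_4 = (1, 0, 1)

v_0 = (3, 4, 3).
v_1 = A·v_0 = (3, 0, 2).
v_2 = A·v_1 = (0, 0, 1).
v_3 = A·v_2 = (2, 3, 0).
v_4 = A·v_3 = (1, 0, 1).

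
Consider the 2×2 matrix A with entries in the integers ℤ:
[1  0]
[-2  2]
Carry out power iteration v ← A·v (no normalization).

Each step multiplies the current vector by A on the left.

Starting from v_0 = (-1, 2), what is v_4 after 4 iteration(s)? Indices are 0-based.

v_4 = (-1, 62)

v_0 = (-1, 2).
v_1 = A·v_0 = (-1, 6).
v_2 = A·v_1 = (-1, 14).
v_3 = A·v_2 = (-1, 30).
v_4 = A·v_3 = (-1, 62).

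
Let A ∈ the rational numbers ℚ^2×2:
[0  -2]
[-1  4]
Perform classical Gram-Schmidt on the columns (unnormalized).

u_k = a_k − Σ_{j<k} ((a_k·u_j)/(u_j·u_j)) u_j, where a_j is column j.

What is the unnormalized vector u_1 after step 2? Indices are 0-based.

u_1 = (-2, 0)

Step 1: u_0 = a_0 = (0, -1).
Step 2: u_1 = a_1 − (-4)·u_0 = (-2, 0).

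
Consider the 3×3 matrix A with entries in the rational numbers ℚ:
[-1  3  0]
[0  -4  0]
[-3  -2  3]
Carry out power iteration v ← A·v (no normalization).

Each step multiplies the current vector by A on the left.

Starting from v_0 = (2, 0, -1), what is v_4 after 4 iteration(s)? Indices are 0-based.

v_0 = (2, 0, -1).
v_1 = A·v_0 = (-2, 0, -9).
v_2 = A·v_1 = (2, 0, -21).
v_3 = A·v_2 = (-2, 0, -69).
v_4 = A·v_3 = (2, 0, -201).

v_4 = (2, 0, -201)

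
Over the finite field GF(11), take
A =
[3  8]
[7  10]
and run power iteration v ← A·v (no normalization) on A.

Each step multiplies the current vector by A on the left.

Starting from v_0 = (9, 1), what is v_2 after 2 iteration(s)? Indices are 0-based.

v_2 = (7, 7)

v_0 = (9, 1).
v_1 = A·v_0 = (2, 7).
v_2 = A·v_1 = (7, 7).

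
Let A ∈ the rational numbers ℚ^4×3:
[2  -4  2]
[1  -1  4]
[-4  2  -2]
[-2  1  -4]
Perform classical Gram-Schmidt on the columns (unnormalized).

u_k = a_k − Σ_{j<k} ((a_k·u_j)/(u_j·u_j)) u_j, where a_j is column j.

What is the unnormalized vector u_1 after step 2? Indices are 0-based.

Step 1: u_0 = a_0 = (2, 1, -4, -2).
Step 2: u_1 = a_1 − (-19/25)·u_0 = (-62/25, -6/25, -26/25, -13/25).

u_1 = (-62/25, -6/25, -26/25, -13/25)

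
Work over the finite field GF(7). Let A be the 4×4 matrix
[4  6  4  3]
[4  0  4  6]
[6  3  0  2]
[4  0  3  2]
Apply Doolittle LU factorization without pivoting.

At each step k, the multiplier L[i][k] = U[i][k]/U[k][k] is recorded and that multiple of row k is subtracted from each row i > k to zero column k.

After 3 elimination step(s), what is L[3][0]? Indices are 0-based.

L[3][0] = 1

k=0: U[0][0]=4
  eliminate (1,0): mult=1, new row 1: (0, 1, 0, 3); set L[1][0]=1
  eliminate (2,0): mult=5, new row 2: (0, 1, 1, 1); set L[2][0]=5
  eliminate (3,0): mult=1, new row 3: (0, 1, 6, 6); set L[3][0]=1
k=1: U[1][1]=1
  eliminate (2,1): mult=1, new row 2: (0, 0, 1, 5); set L[2][1]=1
  eliminate (3,1): mult=1, new row 3: (0, 0, 6, 3); set L[3][1]=1
k=2: U[2][2]=1
  eliminate (3,2): mult=6, new row 3: (0, 0, 0, 1); set L[3][2]=6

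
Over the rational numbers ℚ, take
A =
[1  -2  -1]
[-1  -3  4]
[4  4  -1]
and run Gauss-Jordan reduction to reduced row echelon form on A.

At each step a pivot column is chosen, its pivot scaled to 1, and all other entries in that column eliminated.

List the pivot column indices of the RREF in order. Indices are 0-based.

pivot columns: 0, 1, 2

pivot(0,0)=1: scale R0 → (1, -2, -1)
  clear (1,0): R1 −= (-1)R0 → (0, -5, 3)
  clear (2,0): R2 −= (4)R0 → (0, 12, 3)
pivot(1,1)=-5: scale R1 → (0, 1, -3/5)
  clear (0,1): R0 −= (-2)R1 → (1, 0, -11/5)
  clear (2,1): R2 −= (12)R1 → (0, 0, 51/5)
pivot(2,2)=51/5: scale R2 → (0, 0, 1)
  clear (0,2): R0 −= (-11/5)R2 → (1, 0, 0)
  clear (1,2): R1 −= (-3/5)R2 → (0, 1, 0)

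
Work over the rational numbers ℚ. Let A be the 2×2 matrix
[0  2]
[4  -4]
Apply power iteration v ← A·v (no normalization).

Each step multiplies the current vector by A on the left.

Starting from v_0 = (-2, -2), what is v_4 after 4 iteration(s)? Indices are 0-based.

v_0 = (-2, -2).
v_1 = A·v_0 = (-4, 0).
v_2 = A·v_1 = (0, -16).
v_3 = A·v_2 = (-32, 64).
v_4 = A·v_3 = (128, -384).

v_4 = (128, -384)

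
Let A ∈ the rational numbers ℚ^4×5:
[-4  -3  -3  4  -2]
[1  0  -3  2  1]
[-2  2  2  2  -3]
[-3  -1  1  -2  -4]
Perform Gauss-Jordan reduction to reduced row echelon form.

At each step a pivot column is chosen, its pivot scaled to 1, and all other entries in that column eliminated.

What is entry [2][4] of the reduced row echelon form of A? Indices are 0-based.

pivot(0,0)=-4: scale R0 → (1, 3/4, 3/4, -1, 1/2)
  clear (1,0): R1 −= (1)R0 → (0, -3/4, -15/4, 3, 1/2)
  clear (2,0): R2 −= (-2)R0 → (0, 7/2, 7/2, 0, -2)
  clear (3,0): R3 −= (-3)R0 → (0, 5/4, 13/4, -5, -5/2)
pivot(1,1)=-3/4: scale R1 → (0, 1, 5, -4, -2/3)
  clear (0,1): R0 −= (3/4)R1 → (1, 0, -3, 2, 1)
  clear (2,1): R2 −= (7/2)R1 → (0, 0, -14, 14, 1/3)
  clear (3,1): R3 −= (5/4)R1 → (0, 0, -3, 0, -5/3)
pivot(2,2)=-14: scale R2 → (0, 0, 1, -1, -1/42)
  clear (0,2): R0 −= (-3)R2 → (1, 0, 0, -1, 13/14)
  clear (1,2): R1 −= (5)R2 → (0, 1, 0, 1, -23/42)
  clear (3,2): R3 −= (-3)R2 → (0, 0, 0, -3, -73/42)
pivot(3,3)=-3: scale R3 → (0, 0, 0, 1, 73/126)
  clear (0,3): R0 −= (-1)R3 → (1, 0, 0, 0, 95/63)
  clear (1,3): R1 −= (1)R3 → (0, 1, 0, 0, -71/63)
  clear (2,3): R2 −= (-1)R3 → (0, 0, 1, 0, 5/9)

M[2][4] = 5/9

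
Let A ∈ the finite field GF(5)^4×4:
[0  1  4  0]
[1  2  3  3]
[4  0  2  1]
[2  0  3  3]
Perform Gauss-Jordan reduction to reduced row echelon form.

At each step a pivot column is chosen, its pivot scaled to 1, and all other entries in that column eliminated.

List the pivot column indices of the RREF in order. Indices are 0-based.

pivot(0,0): swap R0↔R1
pivot(0,0)=1: scale R0 → (1, 2, 3, 3)
  clear (2,0): R2 −= (4)R0 → (0, 2, 0, 4)
  clear (3,0): R3 −= (2)R0 → (0, 1, 2, 2)
pivot(1,1)=1: scale R1 → (0, 1, 4, 0)
  clear (0,1): R0 −= (2)R1 → (1, 0, 0, 3)
  clear (2,1): R2 −= (2)R1 → (0, 0, 2, 4)
  clear (3,1): R3 −= (1)R1 → (0, 0, 3, 2)
pivot(2,2)=2: scale R2 → (0, 0, 1, 2)
  clear (1,2): R1 −= (4)R2 → (0, 1, 0, 2)
  clear (3,2): R3 −= (3)R2 → (0, 0, 0, 1)
pivot(3,3)=1: scale R3 → (0, 0, 0, 1)
  clear (0,3): R0 −= (3)R3 → (1, 0, 0, 0)
  clear (1,3): R1 −= (2)R3 → (0, 1, 0, 0)
  clear (2,3): R2 −= (2)R3 → (0, 0, 1, 0)

pivot columns: 0, 1, 2, 3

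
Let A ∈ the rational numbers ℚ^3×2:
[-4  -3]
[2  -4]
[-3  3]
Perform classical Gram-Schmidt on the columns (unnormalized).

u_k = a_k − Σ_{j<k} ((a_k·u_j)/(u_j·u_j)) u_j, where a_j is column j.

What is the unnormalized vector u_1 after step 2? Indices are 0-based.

Step 1: u_0 = a_0 = (-4, 2, -3).
Step 2: u_1 = a_1 − (-5/29)·u_0 = (-107/29, -106/29, 72/29).

u_1 = (-107/29, -106/29, 72/29)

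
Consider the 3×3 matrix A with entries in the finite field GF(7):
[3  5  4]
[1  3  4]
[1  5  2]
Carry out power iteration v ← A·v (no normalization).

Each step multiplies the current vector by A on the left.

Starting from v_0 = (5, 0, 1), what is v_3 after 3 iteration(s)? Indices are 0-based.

v_0 = (5, 0, 1).
v_1 = A·v_0 = (5, 2, 0).
v_2 = A·v_1 = (4, 4, 1).
v_3 = A·v_2 = (1, 6, 5).

v_3 = (1, 6, 5)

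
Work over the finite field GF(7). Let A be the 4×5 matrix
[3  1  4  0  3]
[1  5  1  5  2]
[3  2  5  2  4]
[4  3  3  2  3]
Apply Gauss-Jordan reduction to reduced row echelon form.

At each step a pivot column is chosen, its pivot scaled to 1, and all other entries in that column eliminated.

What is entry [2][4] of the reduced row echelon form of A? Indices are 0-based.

M[2][4] = 5

pivot(0,0)=3: scale R0 → (1, 5, 6, 0, 1)
  clear (1,0): R1 −= (1)R0 → (0, 0, 2, 5, 1)
  clear (2,0): R2 −= (3)R0 → (0, 1, 1, 2, 1)
  clear (3,0): R3 −= (4)R0 → (0, 4, 0, 2, 6)
pivot(1,1): swap R1↔R2
pivot(1,1)=1: scale R1 → (0, 1, 1, 2, 1)
  clear (0,1): R0 −= (5)R1 → (1, 0, 1, 4, 3)
  clear (3,1): R3 −= (4)R1 → (0, 0, 3, 1, 2)
pivot(2,2)=2: scale R2 → (0, 0, 1, 6, 4)
  clear (0,2): R0 −= (1)R2 → (1, 0, 0, 5, 6)
  clear (1,2): R1 −= (1)R2 → (0, 1, 0, 3, 4)
  clear (3,2): R3 −= (3)R2 → (0, 0, 0, 4, 4)
pivot(3,3)=4: scale R3 → (0, 0, 0, 1, 1)
  clear (0,3): R0 −= (5)R3 → (1, 0, 0, 0, 1)
  clear (1,3): R1 −= (3)R3 → (0, 1, 0, 0, 1)
  clear (2,3): R2 −= (6)R3 → (0, 0, 1, 0, 5)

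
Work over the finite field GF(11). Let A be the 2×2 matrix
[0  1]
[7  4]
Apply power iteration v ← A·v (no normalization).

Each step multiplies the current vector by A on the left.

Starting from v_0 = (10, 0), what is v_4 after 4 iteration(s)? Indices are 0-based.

v_0 = (10, 0).
v_1 = A·v_0 = (0, 4).
v_2 = A·v_1 = (4, 5).
v_3 = A·v_2 = (5, 4).
v_4 = A·v_3 = (4, 7).

v_4 = (4, 7)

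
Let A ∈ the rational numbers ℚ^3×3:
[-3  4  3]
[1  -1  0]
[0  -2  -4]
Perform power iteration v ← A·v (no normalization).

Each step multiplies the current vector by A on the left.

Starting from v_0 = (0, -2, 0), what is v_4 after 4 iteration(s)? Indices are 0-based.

v_4 = (1212, -286, -508)

v_0 = (0, -2, 0).
v_1 = A·v_0 = (-8, 2, 4).
v_2 = A·v_1 = (44, -10, -20).
v_3 = A·v_2 = (-232, 54, 100).
v_4 = A·v_3 = (1212, -286, -508).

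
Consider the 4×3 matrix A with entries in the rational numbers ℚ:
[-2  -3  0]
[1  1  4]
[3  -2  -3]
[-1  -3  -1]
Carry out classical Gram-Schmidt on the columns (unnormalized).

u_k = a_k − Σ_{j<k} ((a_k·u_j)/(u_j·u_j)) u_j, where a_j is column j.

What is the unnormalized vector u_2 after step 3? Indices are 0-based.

Step 1: u_0 = a_0 = (-2, 1, 3, -1).
Step 2: u_1 = a_1 − (4/15)·u_0 = (-37/15, 11/15, -14/5, -41/15).
Step 3: u_2 = a_2 − (-4/15)·u_0 − (211/329)·u_1 = (345/329, 1249/329, -19/47, 160/329).

u_2 = (345/329, 1249/329, -19/47, 160/329)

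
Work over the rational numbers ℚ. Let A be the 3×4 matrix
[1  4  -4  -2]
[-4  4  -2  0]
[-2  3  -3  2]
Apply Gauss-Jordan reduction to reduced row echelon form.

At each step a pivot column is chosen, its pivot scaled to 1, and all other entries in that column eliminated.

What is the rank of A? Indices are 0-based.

rank = 3

[1] R0 /= 1  ⇒  (1, 4, -4, -2)
     R1 -= -4·R0  ⇒  (0, 20, -18, -8)
     R2 -= -2·R0  ⇒  (0, 11, -11, -2)
[2] R1 /= 20  ⇒  (0, 1, -9/10, -2/5)
     R0 -= 4·R1  ⇒  (1, 0, -2/5, -2/5)
     R2 -= 11·R1  ⇒  (0, 0, -11/10, 12/5)
[3] R2 /= -11/10  ⇒  (0, 0, 1, -24/11)
     R0 -= -2/5·R2  ⇒  (1, 0, 0, -14/11)
     R1 -= -9/10·R2  ⇒  (0, 1, 0, -26/11)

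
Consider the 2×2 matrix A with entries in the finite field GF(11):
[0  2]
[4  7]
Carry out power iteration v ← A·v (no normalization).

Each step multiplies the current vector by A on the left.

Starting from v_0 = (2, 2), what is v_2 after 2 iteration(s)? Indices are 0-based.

v_0 = (2, 2).
v_1 = A·v_0 = (4, 0).
v_2 = A·v_1 = (0, 5).

v_2 = (0, 5)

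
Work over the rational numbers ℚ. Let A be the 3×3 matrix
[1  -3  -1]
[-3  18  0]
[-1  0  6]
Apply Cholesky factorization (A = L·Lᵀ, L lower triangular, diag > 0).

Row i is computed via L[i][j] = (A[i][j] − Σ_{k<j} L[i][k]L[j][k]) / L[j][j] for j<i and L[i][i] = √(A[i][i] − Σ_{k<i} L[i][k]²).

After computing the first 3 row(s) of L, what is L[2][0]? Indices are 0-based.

L[2][0] = -1

Step 1: L[0][0] = √(1) = 1.
  L[1][0] = (-3) / L[0][0] = -3.
Step 2: L[1][1] = √(9) = 3.
  L[2][0] = (-1) / L[0][0] = -1.
  L[2][1] = (-3) / L[1][1] = -1.
Step 3: L[2][2] = √(4) = 2.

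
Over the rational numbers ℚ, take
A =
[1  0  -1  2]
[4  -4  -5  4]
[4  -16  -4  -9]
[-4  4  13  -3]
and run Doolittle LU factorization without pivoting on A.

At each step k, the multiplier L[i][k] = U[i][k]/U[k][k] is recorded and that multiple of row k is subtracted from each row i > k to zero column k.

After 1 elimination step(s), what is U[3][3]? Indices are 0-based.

k=0: U[0][0]=1
  eliminate (1,0): mult=4, new row 1: (0, -4, -1, -4); set L[1][0]=4
  eliminate (2,0): mult=4, new row 2: (0, -16, 0, -17); set L[2][0]=4
  eliminate (3,0): mult=-4, new row 3: (0, 4, 9, 5); set L[3][0]=-4

U[3][3] = 5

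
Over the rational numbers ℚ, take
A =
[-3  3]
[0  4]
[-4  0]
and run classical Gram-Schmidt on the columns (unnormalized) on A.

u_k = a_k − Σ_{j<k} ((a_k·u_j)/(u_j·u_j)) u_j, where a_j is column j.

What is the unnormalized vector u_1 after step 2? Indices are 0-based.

Step 1: u_0 = a_0 = (-3, 0, -4).
Step 2: u_1 = a_1 − (-9/25)·u_0 = (48/25, 4, -36/25).

u_1 = (48/25, 4, -36/25)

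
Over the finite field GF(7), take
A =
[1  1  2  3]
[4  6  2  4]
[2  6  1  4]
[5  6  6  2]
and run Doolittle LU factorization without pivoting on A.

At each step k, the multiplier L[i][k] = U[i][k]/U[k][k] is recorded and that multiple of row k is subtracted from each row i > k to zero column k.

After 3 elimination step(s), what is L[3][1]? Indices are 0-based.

L[3][1] = 4

[col 0] pivot 1
  R1 -= 4*R0 → (0, 2, 1, 6)  (L[1][0] := 4)
  R2 -= 2*R0 → (0, 4, 4, 5)  (L[2][0] := 2)
  R3 -= 5*R0 → (0, 1, 3, 1)  (L[3][0] := 5)
[col 1] pivot 2
  R2 -= 2*R1 → (0, 0, 2, 0)  (L[2][1] := 2)
  R3 -= 4*R1 → (0, 0, 6, 5)  (L[3][1] := 4)
[col 2] pivot 2
  R3 -= 3*R2 → (0, 0, 0, 5)  (L[3][2] := 3)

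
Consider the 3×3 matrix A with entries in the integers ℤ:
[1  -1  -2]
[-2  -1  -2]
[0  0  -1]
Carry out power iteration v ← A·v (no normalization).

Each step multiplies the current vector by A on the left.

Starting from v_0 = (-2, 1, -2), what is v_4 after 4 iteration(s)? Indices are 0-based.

v_0 = (-2, 1, -2).
v_1 = A·v_0 = (1, 7, 2).
v_2 = A·v_1 = (-10, -13, -2).
v_3 = A·v_2 = (7, 37, 2).
v_4 = A·v_3 = (-34, -55, -2).

v_4 = (-34, -55, -2)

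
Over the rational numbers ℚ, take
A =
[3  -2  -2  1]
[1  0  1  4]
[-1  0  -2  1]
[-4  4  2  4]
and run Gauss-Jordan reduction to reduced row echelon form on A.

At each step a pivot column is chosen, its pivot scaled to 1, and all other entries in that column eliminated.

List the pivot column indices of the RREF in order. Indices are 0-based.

pivot columns: 0, 1, 2, 3

[1] R0 /= 3  ⇒  (1, -2/3, -2/3, 1/3)
     R1 -= 1·R0  ⇒  (0, 2/3, 5/3, 11/3)
     R2 -= -1·R0  ⇒  (0, -2/3, -8/3, 4/3)
     R3 -= -4·R0  ⇒  (0, 4/3, -2/3, 16/3)
[2] R1 /= 2/3  ⇒  (0, 1, 5/2, 11/2)
     R0 -= -2/3·R1  ⇒  (1, 0, 1, 4)
     R2 -= -2/3·R1  ⇒  (0, 0, -1, 5)
     R3 -= 4/3·R1  ⇒  (0, 0, -4, -2)
[3] R2 /= -1  ⇒  (0, 0, 1, -5)
     R0 -= 1·R2  ⇒  (1, 0, 0, 9)
     R1 -= 5/2·R2  ⇒  (0, 1, 0, 18)
     R3 -= -4·R2  ⇒  (0, 0, 0, -22)
[4] R3 /= -22  ⇒  (0, 0, 0, 1)
     R0 -= 9·R3  ⇒  (1, 0, 0, 0)
     R1 -= 18·R3  ⇒  (0, 1, 0, 0)
     R2 -= -5·R3  ⇒  (0, 0, 1, 0)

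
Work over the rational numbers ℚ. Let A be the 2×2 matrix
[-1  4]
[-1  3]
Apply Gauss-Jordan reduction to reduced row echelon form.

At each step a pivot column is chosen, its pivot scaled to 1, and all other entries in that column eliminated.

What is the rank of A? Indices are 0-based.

rank = 2

[1] R0 /= -1  ⇒  (1, -4)
     R1 -= -1·R0  ⇒  (0, -1)
[2] R1 /= -1  ⇒  (0, 1)
     R0 -= -4·R1  ⇒  (1, 0)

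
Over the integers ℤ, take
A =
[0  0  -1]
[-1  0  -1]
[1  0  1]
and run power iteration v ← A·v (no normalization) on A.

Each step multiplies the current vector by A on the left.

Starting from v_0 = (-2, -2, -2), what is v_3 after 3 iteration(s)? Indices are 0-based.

v_0 = (-2, -2, -2).
v_1 = A·v_0 = (2, 4, -4).
v_2 = A·v_1 = (4, 2, -2).
v_3 = A·v_2 = (2, -2, 2).

v_3 = (2, -2, 2)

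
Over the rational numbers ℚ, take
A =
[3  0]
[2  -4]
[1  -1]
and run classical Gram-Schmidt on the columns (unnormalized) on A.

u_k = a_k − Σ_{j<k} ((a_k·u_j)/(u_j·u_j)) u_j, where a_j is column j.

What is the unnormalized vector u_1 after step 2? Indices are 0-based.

u_1 = (27/14, -19/7, -5/14)

Step 1: u_0 = a_0 = (3, 2, 1).
Step 2: u_1 = a_1 − (-9/14)·u_0 = (27/14, -19/7, -5/14).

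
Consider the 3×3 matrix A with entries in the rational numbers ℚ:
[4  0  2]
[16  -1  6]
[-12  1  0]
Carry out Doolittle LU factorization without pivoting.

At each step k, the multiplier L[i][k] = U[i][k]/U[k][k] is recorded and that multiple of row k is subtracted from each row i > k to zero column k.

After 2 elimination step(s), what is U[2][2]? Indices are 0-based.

U[2][2] = 4

k=0: U[0][0]=4
  eliminate (1,0): mult=4, new row 1: (0, -1, -2); set L[1][0]=4
  eliminate (2,0): mult=-3, new row 2: (0, 1, 6); set L[2][0]=-3
k=1: U[1][1]=-1
  eliminate (2,1): mult=-1, new row 2: (0, 0, 4); set L[2][1]=-1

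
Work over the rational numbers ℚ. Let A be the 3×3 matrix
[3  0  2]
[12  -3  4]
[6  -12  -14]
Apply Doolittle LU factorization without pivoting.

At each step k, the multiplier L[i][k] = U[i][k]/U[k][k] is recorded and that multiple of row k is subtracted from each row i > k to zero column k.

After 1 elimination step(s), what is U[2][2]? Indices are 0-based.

U[2][2] = -18

k=0: U[0][0]=3
  eliminate (1,0): mult=4, new row 1: (0, -3, -4); set L[1][0]=4
  eliminate (2,0): mult=2, new row 2: (0, -12, -18); set L[2][0]=2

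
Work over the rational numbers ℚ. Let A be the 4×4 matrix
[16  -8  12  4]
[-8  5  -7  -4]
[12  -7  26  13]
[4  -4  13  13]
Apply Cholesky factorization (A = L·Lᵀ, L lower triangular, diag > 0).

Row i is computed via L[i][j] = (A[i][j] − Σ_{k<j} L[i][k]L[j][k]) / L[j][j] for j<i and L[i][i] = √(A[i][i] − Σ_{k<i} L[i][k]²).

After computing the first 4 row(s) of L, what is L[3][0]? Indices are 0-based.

Step 1: L[0][0] = √(16) = 4.
  L[1][0] = (-8) / L[0][0] = -2.
Step 2: L[1][1] = √(1) = 1.
  L[2][0] = (12) / L[0][0] = 3.
  L[2][1] = (-1) / L[1][1] = -1.
Step 3: L[2][2] = √(16) = 4.
  L[3][0] = (4) / L[0][0] = 1.
  L[3][1] = (-2) / L[1][1] = -2.
  L[3][2] = (8) / L[2][2] = 2.
Step 4: L[3][3] = √(4) = 2.

L[3][0] = 1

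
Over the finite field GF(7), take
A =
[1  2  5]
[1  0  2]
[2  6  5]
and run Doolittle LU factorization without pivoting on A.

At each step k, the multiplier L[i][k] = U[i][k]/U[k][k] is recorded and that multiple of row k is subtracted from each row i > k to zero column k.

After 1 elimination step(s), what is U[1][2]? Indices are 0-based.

k=0: U[0][0]=1
  eliminate (1,0): mult=1, new row 1: (0, 5, 4); set L[1][0]=1
  eliminate (2,0): mult=2, new row 2: (0, 2, 2); set L[2][0]=2

U[1][2] = 4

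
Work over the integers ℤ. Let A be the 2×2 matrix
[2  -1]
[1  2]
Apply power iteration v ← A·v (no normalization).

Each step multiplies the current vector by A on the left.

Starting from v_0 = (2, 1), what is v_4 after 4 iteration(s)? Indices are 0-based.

v_0 = (2, 1).
v_1 = A·v_0 = (3, 4).
v_2 = A·v_1 = (2, 11).
v_3 = A·v_2 = (-7, 24).
v_4 = A·v_3 = (-38, 41).

v_4 = (-38, 41)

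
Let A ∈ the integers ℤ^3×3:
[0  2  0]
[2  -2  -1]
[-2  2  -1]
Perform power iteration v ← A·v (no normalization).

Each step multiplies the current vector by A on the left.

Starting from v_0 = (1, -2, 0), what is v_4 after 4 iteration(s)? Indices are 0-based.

v_0 = (1, -2, 0).
v_1 = A·v_0 = (-4, 6, -6).
v_2 = A·v_1 = (12, -14, 26).
v_3 = A·v_2 = (-28, 26, -78).
v_4 = A·v_3 = (52, -30, 186).

v_4 = (52, -30, 186)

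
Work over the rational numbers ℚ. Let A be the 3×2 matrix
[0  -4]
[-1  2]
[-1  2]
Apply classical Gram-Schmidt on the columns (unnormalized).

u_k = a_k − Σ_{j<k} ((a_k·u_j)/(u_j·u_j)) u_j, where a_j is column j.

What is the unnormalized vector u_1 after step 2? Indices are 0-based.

Step 1: u_0 = a_0 = (0, -1, -1).
Step 2: u_1 = a_1 − (-2)·u_0 = (-4, 0, 0).

u_1 = (-4, 0, 0)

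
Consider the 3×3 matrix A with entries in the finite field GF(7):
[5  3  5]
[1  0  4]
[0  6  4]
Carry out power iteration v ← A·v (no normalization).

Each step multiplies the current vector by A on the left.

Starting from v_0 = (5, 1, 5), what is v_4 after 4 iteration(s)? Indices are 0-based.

v_4 = (4, 2, 4)

v_0 = (5, 1, 5).
v_1 = A·v_0 = (4, 4, 5).
v_2 = A·v_1 = (1, 3, 2).
v_3 = A·v_2 = (3, 2, 5).
v_4 = A·v_3 = (4, 2, 4).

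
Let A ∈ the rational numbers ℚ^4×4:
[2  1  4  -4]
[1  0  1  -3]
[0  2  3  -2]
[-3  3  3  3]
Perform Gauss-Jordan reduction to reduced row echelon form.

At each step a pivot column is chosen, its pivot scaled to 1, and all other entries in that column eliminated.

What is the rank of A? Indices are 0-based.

pivot(0,0)=2: scale R0 → (1, 1/2, 2, -2)
  clear (1,0): R1 −= (1)R0 → (0, -1/2, -1, -1)
  clear (3,0): R3 −= (-3)R0 → (0, 9/2, 9, -3)
pivot(1,1)=-1/2: scale R1 → (0, 1, 2, 2)
  clear (0,1): R0 −= (1/2)R1 → (1, 0, 1, -3)
  clear (2,1): R2 −= (2)R1 → (0, 0, -1, -6)
  clear (3,1): R3 −= (9/2)R1 → (0, 0, 0, -12)
pivot(2,2)=-1: scale R2 → (0, 0, 1, 6)
  clear (0,2): R0 −= (1)R2 → (1, 0, 0, -9)
  clear (1,2): R1 −= (2)R2 → (0, 1, 0, -10)
pivot(3,3)=-12: scale R3 → (0, 0, 0, 1)
  clear (0,3): R0 −= (-9)R3 → (1, 0, 0, 0)
  clear (1,3): R1 −= (-10)R3 → (0, 1, 0, 0)
  clear (2,3): R2 −= (6)R3 → (0, 0, 1, 0)

rank = 4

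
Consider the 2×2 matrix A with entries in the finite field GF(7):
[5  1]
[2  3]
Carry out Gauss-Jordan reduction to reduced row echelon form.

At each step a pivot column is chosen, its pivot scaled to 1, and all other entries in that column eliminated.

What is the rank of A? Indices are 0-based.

[1] R0 /= 5  ⇒  (1, 3)
     R1 -= 2·R0  ⇒  (0, 4)
[2] R1 /= 4  ⇒  (0, 1)
     R0 -= 3·R1  ⇒  (1, 0)

rank = 2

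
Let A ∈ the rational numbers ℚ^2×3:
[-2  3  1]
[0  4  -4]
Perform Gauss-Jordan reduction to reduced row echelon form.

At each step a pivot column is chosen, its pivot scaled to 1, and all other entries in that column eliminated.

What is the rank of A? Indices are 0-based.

rank = 2

step 1: normalize row 0 (÷-2) = (1, -3/2, -1/2)
step 2: normalize row 1 (÷4) = (0, 1, -1)
  row 0: subtract -3/2×row1 = (1, 0, -2)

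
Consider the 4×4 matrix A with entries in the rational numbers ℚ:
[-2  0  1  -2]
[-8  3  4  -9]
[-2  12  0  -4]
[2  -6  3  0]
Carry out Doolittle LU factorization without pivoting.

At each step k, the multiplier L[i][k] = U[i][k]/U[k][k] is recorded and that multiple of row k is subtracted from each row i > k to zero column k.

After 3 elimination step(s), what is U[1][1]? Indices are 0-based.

k=0: U[0][0]=-2
  eliminate (1,0): mult=4, new row 1: (0, 3, 0, -1); set L[1][0]=4
  eliminate (2,0): mult=1, new row 2: (0, 12, -1, -2); set L[2][0]=1
  eliminate (3,0): mult=-1, new row 3: (0, -6, 4, -2); set L[3][0]=-1
k=1: U[1][1]=3
  eliminate (2,1): mult=4, new row 2: (0, 0, -1, 2); set L[2][1]=4
  eliminate (3,1): mult=-2, new row 3: (0, 0, 4, -4); set L[3][1]=-2
k=2: U[2][2]=-1
  eliminate (3,2): mult=-4, new row 3: (0, 0, 0, 4); set L[3][2]=-4

U[1][1] = 3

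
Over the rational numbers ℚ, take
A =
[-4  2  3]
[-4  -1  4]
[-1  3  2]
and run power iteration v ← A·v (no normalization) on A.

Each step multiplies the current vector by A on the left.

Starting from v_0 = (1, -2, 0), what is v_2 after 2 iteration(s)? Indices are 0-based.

v_0 = (1, -2, 0).
v_1 = A·v_0 = (-8, -2, -7).
v_2 = A·v_1 = (7, 6, -12).

v_2 = (7, 6, -12)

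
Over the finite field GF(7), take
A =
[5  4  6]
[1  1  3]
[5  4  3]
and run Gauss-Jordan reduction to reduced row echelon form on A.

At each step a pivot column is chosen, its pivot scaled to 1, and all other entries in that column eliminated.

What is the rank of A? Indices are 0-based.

rank = 3

pivot(0,0)=5: scale R0 → (1, 5, 4)
  clear (1,0): R1 −= (1)R0 → (0, 3, 6)
  clear (2,0): R2 −= (5)R0 → (0, 0, 4)
pivot(1,1)=3: scale R1 → (0, 1, 2)
  clear (0,1): R0 −= (5)R1 → (1, 0, 1)
pivot(2,2)=4: scale R2 → (0, 0, 1)
  clear (0,2): R0 −= (1)R2 → (1, 0, 0)
  clear (1,2): R1 −= (2)R2 → (0, 1, 0)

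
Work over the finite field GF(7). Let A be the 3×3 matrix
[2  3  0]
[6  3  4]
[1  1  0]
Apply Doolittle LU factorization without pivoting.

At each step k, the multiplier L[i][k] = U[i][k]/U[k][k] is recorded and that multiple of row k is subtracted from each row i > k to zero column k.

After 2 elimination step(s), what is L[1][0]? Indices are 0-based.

[col 0] pivot 2
  R1 -= 3*R0 → (0, 1, 4)  (L[1][0] := 3)
  R2 -= 4*R0 → (0, 3, 0)  (L[2][0] := 4)
[col 1] pivot 1
  R2 -= 3*R1 → (0, 0, 2)  (L[2][1] := 3)

L[1][0] = 3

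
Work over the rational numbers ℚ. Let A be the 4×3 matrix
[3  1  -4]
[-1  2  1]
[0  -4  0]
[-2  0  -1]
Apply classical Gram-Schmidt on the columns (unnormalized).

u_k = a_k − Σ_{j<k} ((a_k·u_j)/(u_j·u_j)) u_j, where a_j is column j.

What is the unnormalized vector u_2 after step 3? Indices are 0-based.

Step 1: u_0 = a_0 = (3, -1, 0, -2).
Step 2: u_1 = a_1 − (1/14)·u_0 = (11/14, 29/14, -4, 1/7).
Step 3: u_2 = a_2 − (-11/14)·u_0 − (-17/293)·u_1 = (-468/293, 98/293, -68/293, -751/293).

u_2 = (-468/293, 98/293, -68/293, -751/293)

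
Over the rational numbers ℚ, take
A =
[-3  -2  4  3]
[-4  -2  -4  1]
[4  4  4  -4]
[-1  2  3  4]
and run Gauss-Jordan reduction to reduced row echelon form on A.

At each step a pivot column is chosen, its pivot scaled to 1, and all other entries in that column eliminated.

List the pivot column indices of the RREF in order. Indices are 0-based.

pivot columns: 0, 1, 2, 3

[1] R0 /= -3  ⇒  (1, 2/3, -4/3, -1)
     R1 -= -4·R0  ⇒  (0, 2/3, -28/3, -3)
     R2 -= 4·R0  ⇒  (0, 4/3, 28/3, 0)
     R3 -= -1·R0  ⇒  (0, 8/3, 5/3, 3)
[2] R1 /= 2/3  ⇒  (0, 1, -14, -9/2)
     R0 -= 2/3·R1  ⇒  (1, 0, 8, 2)
     R2 -= 4/3·R1  ⇒  (0, 0, 28, 6)
     R3 -= 8/3·R1  ⇒  (0, 0, 39, 15)
[3] R2 /= 28  ⇒  (0, 0, 1, 3/14)
     R0 -= 8·R2  ⇒  (1, 0, 0, 2/7)
     R1 -= -14·R2  ⇒  (0, 1, 0, -3/2)
     R3 -= 39·R2  ⇒  (0, 0, 0, 93/14)
[4] R3 /= 93/14  ⇒  (0, 0, 0, 1)
     R0 -= 2/7·R3  ⇒  (1, 0, 0, 0)
     R1 -= -3/2·R3  ⇒  (0, 1, 0, 0)
     R2 -= 3/14·R3  ⇒  (0, 0, 1, 0)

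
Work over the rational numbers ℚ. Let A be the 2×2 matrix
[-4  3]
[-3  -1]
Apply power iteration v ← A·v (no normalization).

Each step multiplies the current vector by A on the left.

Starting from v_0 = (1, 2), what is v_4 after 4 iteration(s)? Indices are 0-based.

v_0 = (1, 2).
v_1 = A·v_0 = (2, -5).
v_2 = A·v_1 = (-23, -1).
v_3 = A·v_2 = (89, 70).
v_4 = A·v_3 = (-146, -337).

v_4 = (-146, -337)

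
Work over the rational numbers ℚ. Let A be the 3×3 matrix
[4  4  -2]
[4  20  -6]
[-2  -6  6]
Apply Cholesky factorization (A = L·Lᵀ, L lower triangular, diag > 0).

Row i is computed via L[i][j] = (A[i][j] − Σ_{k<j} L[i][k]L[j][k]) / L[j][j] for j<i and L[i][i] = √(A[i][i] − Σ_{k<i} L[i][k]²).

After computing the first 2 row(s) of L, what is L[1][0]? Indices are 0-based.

L[1][0] = 2

Step 1: L[0][0] = √(4) = 2.
  L[1][0] = (4) / L[0][0] = 2.
Step 2: L[1][1] = √(16) = 4.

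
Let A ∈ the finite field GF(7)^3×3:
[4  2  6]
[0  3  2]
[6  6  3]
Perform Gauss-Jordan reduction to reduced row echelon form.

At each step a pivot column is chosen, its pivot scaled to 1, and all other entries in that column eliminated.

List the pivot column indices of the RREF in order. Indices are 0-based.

pivot columns: 0, 1, 2

step 1: normalize row 0 (÷4) = (1, 4, 5)
  row 2: subtract 6×row0 = (0, 3, 1)
step 2: normalize row 1 (÷3) = (0, 1, 3)
  row 0: subtract 4×row1 = (1, 0, 0)
  row 2: subtract 3×row1 = (0, 0, 6)
step 3: normalize row 2 (÷6) = (0, 0, 1)
  row 1: subtract 3×row2 = (0, 1, 0)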